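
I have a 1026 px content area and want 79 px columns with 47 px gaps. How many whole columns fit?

k columns need k·79 + (k−1)·47 = k·126 − 47.
k·126 − 47 ≤ 1026 → k ≤ 1073 / 126 ≈ 8.52, so k = 8.

8 columns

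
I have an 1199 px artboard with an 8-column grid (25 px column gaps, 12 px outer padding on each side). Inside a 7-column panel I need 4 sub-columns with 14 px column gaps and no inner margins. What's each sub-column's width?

245.75 px

Take off 24 px of margins, leaving 1175 px.
1175 − 7·25 = 1000; ÷8 gives c = 125 px.
7 columns plus 6 column gaps: 875 + 150 = 1025 px.
4 columns + 3 column gaps: 4d + 3·14 = 1025.
4d = 1025 − 42 = 983, so d = 245.75 px.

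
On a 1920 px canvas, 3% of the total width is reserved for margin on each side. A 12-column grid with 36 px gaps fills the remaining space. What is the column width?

117.4 px

Margins: 3% × 1920 = 57.6 px each, so content = 1920 − 115.2 = 1804.8 px.
1804.8 − 11·36 = 1408.8; ÷12 gives c = 117.4 px.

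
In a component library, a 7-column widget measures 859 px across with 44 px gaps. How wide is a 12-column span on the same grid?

7 columns + 6 gaps: 7c + 6·44 = 859.
7c = 859 − 264 = 595, so c = 85 px.
Span of 12: 12·85 + 11·44 = 1020 + 484 = 1504 px.

1504 px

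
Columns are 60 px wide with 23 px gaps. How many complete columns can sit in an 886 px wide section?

k columns need k·60 + (k−1)·23 = k·83 − 23.
k·83 − 23 ≤ 886 → k ≤ 909 / 83 ≈ 10.95, so k = 10.

10 columns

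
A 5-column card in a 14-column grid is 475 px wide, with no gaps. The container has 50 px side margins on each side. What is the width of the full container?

1430 px

5c = 475 → c = 95 px.
Container = 2·50 + 14·95 = 100 + 1330 = 1430 px.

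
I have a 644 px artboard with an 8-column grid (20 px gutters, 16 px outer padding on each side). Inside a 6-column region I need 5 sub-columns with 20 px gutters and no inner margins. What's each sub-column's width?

Take off 32 px of margins, leaving 612 px.
8c + 7·20 = 612 → 8c = 472 → c = 59 px.
6 columns plus 5 gutters: 354 + 100 = 454 px.
454 − 4·20 = 374; ÷5 gives d = 74.8 px.

74.8 px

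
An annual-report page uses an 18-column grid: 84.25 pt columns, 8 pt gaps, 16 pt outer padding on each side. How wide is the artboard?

1684.5 pt

Adding margins, columns and gutters: 32 + 1516.5 + 136 = 1684.5 pt.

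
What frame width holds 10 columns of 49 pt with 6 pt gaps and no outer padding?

Total width: 10·49 + 9·6 = 544 pt.

544 pt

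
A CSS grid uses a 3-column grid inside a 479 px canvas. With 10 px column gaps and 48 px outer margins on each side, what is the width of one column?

121 px

Content width = 479 − 2·48 = 383 px.
3c + 2·10 = 383 → 3c = 363 → c = 121 px.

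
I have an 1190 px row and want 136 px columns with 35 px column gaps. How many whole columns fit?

k columns need k·136 + (k−1)·35 = k·171 − 35.
k·171 − 35 ≤ 1190 → k ≤ 1225 / 171 ≈ 7.16, so k = 7.

7 columns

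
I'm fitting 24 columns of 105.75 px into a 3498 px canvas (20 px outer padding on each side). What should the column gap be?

Subtract both margins: 3498 − 2·20 = 3458 px.
Columns use 2538 px, leaving 920 px across 23 column gaps = 40 px each.

40 px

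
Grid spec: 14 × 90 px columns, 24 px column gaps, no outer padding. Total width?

1572 px

Total width: 14·90 + 13·24 = 1572 px.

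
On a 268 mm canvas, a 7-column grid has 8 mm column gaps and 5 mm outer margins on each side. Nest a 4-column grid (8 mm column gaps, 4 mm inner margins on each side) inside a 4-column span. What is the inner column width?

28 mm

Outer content = 268 − 2·5 = 258 mm.
258 − 6·8 = 210; ÷7 gives c = 30 mm.
Span of 4: 4·30 + 3·8 = 120 + 24 = 144 mm.
Inner content = 144 − 2·4 = 136 mm.
4 columns + 3 column gaps: 4d + 3·8 = 136.
4d = 136 − 24 = 112, so d = 28 mm.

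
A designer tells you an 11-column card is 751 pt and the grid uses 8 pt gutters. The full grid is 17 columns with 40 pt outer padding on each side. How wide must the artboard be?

Subtracting 10 gutters of 8 leaves 671 for 11 columns, so c = 61 pt.
Total width: 2·40 + 17·61 + 16·8 = 1245 pt.

1245 pt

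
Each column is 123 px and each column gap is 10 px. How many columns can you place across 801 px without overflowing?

Each extra column adds 123 + 10 = 133 px.
(801 + 10) / 133 = 6.10, so 6 columns fit.

6 columns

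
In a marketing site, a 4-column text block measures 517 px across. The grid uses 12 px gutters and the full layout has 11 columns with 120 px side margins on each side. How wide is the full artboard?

4c + 3·12 = 517 → 4c = 481 → c = 120.25 px.
Adding margins, columns and gutters: 240 + 1322.75 + 120 = 1682.75 px.

1682.75 px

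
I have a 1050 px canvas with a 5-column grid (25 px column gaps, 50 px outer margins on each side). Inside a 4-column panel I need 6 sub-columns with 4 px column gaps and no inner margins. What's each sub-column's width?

122.5 px

Outer content = 1050 − 2·50 = 950 px.
5 columns + 4 column gaps: 5c + 4·25 = 950.
5c = 950 − 100 = 850, so c = 170 px.
Span of 4: 4·170 + 3·25 = 680 + 75 = 755 px.
6d + 5·4 = 755 → 6d = 735 → d = 122.5 px.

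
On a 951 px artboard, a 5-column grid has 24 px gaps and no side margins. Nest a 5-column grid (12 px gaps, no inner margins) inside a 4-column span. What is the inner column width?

141.6 px

Subtracting 4 gaps of 24 leaves 855 for 5 columns, so c = 171 px.
4 columns plus 3 gaps: 684 + 72 = 756 px.
756 − 4·12 = 708; ÷5 gives d = 141.6 px.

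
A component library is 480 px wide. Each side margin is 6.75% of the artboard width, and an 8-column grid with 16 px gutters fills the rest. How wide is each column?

37.9 px

480 × (1 − 2·6.75%) = 480 × 86.5% = 415.2 px for the columns.
8c + 7·16 = 415.2 → 8c = 303.2 → c = 37.9 px.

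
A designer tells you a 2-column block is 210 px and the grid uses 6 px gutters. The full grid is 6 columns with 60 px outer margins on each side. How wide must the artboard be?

2 columns + 1 gutter: 2c + 1·6 = 210.
2c = 210 − 6 = 204, so c = 102 px.
Artboard = 2·60 + 6·102 + 5·6 = 120 + 612 + 30 = 762 px.

762 px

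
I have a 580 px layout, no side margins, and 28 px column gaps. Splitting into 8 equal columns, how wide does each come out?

48 px

Subtracting 7 column gaps of 28 leaves 384 for 8 columns, so c = 48 px.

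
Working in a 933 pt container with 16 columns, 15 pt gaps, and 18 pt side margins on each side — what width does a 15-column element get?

Subtract both margins: 933 − 2·18 = 897 pt.
897 − 15·15 = 672; ÷16 gives c = 42 pt.
Span of 15: 15·42 + 14·15 = 630 + 210 = 840 pt.

840 pt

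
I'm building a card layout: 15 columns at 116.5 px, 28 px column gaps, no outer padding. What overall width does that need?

2139.5 px

Artboard = 15·116.5 + 14·28 = 1747.5 + 392 = 2139.5 px.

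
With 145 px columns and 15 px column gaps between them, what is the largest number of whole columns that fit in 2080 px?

13 columns

k columns need k·145 + (k−1)·15 = k·160 − 15.
k·160 − 15 ≤ 2080 → k ≤ 2095 / 160 ≈ 13.09, so k = 13.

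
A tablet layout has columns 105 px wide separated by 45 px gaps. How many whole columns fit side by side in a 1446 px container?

9 columns

k columns need k·105 + (k−1)·45 = k·150 − 45.
k·150 − 45 ≤ 1446 → k ≤ 1491 / 150 ≈ 9.94, so k = 9.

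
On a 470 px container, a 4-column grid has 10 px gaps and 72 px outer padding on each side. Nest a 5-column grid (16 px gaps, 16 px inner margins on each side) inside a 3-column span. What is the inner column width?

Outer content = 470 − 2·72 = 326 px.
Subtracting 3 gaps of 10 leaves 296 for 4 columns, so c = 74 px.
Span of 3: 3·74 + 2·10 = 222 + 20 = 242 px.
Inner content = 242 − 2·16 = 210 px.
5d + 4·16 = 210 → 5d = 146 → d = 29.2 px.

29.2 px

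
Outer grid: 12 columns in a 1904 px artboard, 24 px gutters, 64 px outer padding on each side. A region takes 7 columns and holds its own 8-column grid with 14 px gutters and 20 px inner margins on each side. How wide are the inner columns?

111 px

Take off 128 px of margins, leaving 1776 px.
1776 − 11·24 = 1512; ÷12 gives c = 126 px.
Span of 7: 7·126 + 6·24 = 882 + 144 = 1026 px.
Inner content = 1026 − 2·20 = 986 px.
Subtracting 7 gutters of 14 leaves 888 for 8 columns, so d = 111 px.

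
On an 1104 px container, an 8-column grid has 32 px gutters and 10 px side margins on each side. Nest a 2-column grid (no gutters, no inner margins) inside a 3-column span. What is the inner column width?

Take off 20 px of margins, leaving 1084 px.
8c + 7·32 = 1084 → 8c = 860 → c = 107.5 px.
3 columns plus 2 gutters: 322.5 + 64 = 386.5 px.
386.5 / 2 = 193.25 px per column.

193.25 px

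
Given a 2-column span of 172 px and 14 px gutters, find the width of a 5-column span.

451 px

2 columns + 1 gutter: 2c + 1·14 = 172.
2c = 172 − 14 = 158, so c = 79 px.
Span of 5: 5·79 + 4·14 = 395 + 56 = 451 px.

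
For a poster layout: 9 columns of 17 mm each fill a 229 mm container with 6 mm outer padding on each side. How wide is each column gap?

Content width = 229 − 2·6 = 217 mm.
9·17 + 8g = 217 → 8g = 64 → g = 8 mm.

8 mm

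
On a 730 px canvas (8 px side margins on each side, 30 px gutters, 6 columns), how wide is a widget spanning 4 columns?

Take off 16 px of margins, leaving 714 px.
6 columns + 5 gutters: 6c + 5·30 = 714.
6c = 714 − 150 = 564, so c = 94 px.
4-column span = 4·94 + 3·30 = 466 px.

466 px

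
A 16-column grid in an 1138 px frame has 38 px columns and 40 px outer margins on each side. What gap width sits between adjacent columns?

30 px

Content width = 1138 − 2·40 = 1058 px.
Columns use 608 px, leaving 450 px across 15 gaps = 30 px each.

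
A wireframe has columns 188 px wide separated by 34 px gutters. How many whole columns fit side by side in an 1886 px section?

8 columns

8 columns: 8·188 + 7·34 = 1742 px ≤ 1886.
9 columns: 1964 px > 1886. So 8.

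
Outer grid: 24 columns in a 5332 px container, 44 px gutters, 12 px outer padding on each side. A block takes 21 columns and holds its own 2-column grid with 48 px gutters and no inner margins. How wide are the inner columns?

2295.5 px

Take off 24 px of margins, leaving 5308 px.
Subtracting 23 gutters of 44 leaves 4296 for 24 columns, so c = 179 px.
21 columns plus 20 gutters: 3759 + 880 = 4639 px.
4639 − 1·48 = 4591; ÷2 gives d = 2295.5 px.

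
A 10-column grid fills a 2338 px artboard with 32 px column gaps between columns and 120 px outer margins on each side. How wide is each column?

Take off 240 px of margins, leaving 2098 px.
10 columns + 9 column gaps: 10c + 9·32 = 2098.
10c = 2098 − 288 = 1810, so c = 181 px.

181 px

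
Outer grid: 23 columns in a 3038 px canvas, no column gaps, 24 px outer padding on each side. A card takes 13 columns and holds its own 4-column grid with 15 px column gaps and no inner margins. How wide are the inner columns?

Take off 48 px of margins, leaving 2990 px.
23c = 2990 → c = 130 px.
With no column gaps, 13 columns span 13·130 = 1690 px.
Subtracting 3 column gaps of 15 leaves 1645 for 4 columns, so d = 411.25 px.

411.25 px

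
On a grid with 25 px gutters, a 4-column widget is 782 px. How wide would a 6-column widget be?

782 − 3·25 = 707; ÷4 gives c = 176.75 px.
6-column span = 6·176.75 + 5·25 = 1185.5 px.

1185.5 px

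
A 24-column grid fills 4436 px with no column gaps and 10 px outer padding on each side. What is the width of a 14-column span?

Inside the margins: 4436 − 20 = 4416 px.
24c = 4416 → c = 184 px.
With no column gaps, 14 columns span 14·184 = 2576 px.

2576 px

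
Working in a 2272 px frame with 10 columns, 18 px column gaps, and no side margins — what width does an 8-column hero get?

10c + 9·18 = 2272 → 10c = 2110 → c = 211 px.
8-column span = 8·211 + 7·18 = 1814 px.

1814 px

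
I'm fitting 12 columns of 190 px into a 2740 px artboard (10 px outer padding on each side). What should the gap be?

40 px

Take off 20 px of margins, leaving 2720 px.
Columns use 2280 px, leaving 440 px across 11 gaps = 40 px each.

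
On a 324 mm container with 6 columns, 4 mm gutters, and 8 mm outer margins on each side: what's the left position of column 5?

Inside the margins: 324 − 16 = 308 mm.
Subtracting 5 gutters of 4 leaves 288 for 6 columns, so c = 48 mm.
Each column+gutter stride is 52 mm; 4 of them past the 8 mm margin is 8 + 208 = 216 mm.

216 mm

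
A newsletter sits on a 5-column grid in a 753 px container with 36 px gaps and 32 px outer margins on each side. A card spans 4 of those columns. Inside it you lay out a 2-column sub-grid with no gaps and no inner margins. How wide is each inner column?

Outer content = 753 − 2·32 = 689 px.
5c + 4·36 = 689 → 5c = 545 → c = 109 px.
Span of 4: 4·109 + 3·36 = 436 + 108 = 544 px.
With no gaps, each column is 544/2 = 272 px.

272 px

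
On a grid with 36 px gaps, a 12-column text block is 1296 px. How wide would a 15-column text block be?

1296 − 11·36 = 900; ÷12 gives c = 75 px.
Span of 15: 15·75 + 14·36 = 1125 + 504 = 1629 px.

1629 px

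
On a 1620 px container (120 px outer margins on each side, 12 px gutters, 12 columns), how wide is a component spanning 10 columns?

Subtract both margins: 1620 − 2·120 = 1380 px.
12 columns + 11 gutters: 12c + 11·12 = 1380.
12c = 1380 − 132 = 1248, so c = 104 px.
10-column span = 10·104 + 9·12 = 1148 px.

1148 px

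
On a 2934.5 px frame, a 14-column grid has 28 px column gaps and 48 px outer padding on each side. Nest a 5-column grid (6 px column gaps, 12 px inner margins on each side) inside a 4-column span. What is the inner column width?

148.6 px

Subtract both margins: 2934.5 − 2·48 = 2838.5 px.
14 columns + 13 column gaps: 14c + 13·28 = 2838.5.
14c = 2838.5 − 364 = 2474.5, so c = 176.75 px.
Span of 4: 4·176.75 + 3·28 = 707 + 84 = 791 px.
Inner content = 791 − 2·12 = 767 px.
Subtracting 4 column gaps of 6 leaves 743 for 5 columns, so d = 148.6 px.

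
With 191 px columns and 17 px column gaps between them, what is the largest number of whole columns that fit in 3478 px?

16 columns

k columns need k·191 + (k−1)·17 = k·208 − 17.
k·208 − 17 ≤ 3478 → k ≤ 3495 / 208 ≈ 16.80, so k = 16.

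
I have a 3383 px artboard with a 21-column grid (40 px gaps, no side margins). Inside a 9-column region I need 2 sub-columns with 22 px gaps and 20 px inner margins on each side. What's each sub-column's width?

3383 − 20·40 = 2583; ÷21 gives c = 123 px.
9 columns plus 8 gaps: 1107 + 320 = 1427 px.
Inner content = 1427 − 2·20 = 1387 px.
2d + 1·22 = 1387 → 2d = 1365 → d = 682.5 px.

682.5 px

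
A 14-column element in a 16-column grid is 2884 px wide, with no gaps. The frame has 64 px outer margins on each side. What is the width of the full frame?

3424 px

2884 / 14 = 206 px per column.
Total width: 2·64 + 16·206 = 3424 px.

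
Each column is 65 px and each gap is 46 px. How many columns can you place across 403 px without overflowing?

4 columns

Each extra column adds 65 + 46 = 111 px.
(403 + 46) / 111 = 4.05, so 4 columns fit.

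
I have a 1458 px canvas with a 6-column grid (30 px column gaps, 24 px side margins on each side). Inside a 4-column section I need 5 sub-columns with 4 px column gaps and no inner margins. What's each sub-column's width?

Outer content = 1458 − 2·24 = 1410 px.
6 columns + 5 column gaps: 6c + 5·30 = 1410.
6c = 1410 − 150 = 1260, so c = 210 px.
4 columns plus 3 column gaps: 840 + 90 = 930 px.
5 columns + 4 column gaps: 5d + 4·4 = 930.
5d = 930 − 16 = 914, so d = 182.8 px.

182.8 px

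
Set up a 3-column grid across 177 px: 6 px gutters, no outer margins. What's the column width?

Subtracting 2 gutters of 6 leaves 165 for 3 columns, so c = 55 px.

55 px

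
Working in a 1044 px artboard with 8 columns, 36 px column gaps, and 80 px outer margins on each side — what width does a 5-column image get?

539 px

Take off 160 px of margins, leaving 884 px.
8 columns + 7 column gaps: 8c + 7·36 = 884.
8c = 884 − 252 = 632, so c = 79 px.
5-column span = 5·79 + 4·36 = 539 px.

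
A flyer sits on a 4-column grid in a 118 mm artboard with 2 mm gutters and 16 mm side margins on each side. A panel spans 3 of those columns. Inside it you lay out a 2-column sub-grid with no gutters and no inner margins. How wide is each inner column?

32 mm

Take off 32 mm of margins, leaving 86 mm.
4c + 3·2 = 86 → 4c = 80 → c = 20 mm.
3-column span = 3·20 + 2·2 = 64 mm.
With no gutters, each column is 64/2 = 32 mm.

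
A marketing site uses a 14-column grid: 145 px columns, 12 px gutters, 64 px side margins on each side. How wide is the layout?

Total width: 2·64 + 14·145 + 13·12 = 2314 px.

2314 px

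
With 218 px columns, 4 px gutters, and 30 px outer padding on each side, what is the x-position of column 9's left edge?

Each column+gutter stride is 222 px; 8 of them past the 30 px margin is 30 + 1776 = 1806 px.

1806 px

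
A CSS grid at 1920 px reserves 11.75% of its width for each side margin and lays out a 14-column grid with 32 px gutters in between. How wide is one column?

75.2 px

Margins: 11.75% × 1920 = 225.6 px each, so content = 1920 − 451.2 = 1468.8 px.
Subtracting 13 gutters of 32 leaves 1052.8 for 14 columns, so c = 75.2 px.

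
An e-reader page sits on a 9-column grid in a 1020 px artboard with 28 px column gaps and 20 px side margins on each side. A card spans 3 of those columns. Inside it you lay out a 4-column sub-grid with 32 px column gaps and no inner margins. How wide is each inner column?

53 px

Inside the margins: 1020 − 40 = 980 px.
980 − 8·28 = 756; ÷9 gives c = 84 px.
3 columns plus 2 column gaps: 252 + 56 = 308 px.
308 − 3·32 = 212; ÷4 gives d = 53 px.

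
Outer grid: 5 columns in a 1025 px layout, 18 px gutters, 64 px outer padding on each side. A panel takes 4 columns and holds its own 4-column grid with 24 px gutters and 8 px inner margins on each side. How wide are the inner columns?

156.5 px

Subtract both margins: 1025 − 2·64 = 897 px.
Subtracting 4 gutters of 18 leaves 825 for 5 columns, so c = 165 px.
4 columns plus 3 gutters: 660 + 54 = 714 px.
Inner content = 714 − 2·8 = 698 px.
4d + 3·24 = 698 → 4d = 626 → d = 156.5 px.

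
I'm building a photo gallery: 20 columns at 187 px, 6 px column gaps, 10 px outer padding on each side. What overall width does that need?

Total width: 2·10 + 20·187 + 19·6 = 3874 px.

3874 px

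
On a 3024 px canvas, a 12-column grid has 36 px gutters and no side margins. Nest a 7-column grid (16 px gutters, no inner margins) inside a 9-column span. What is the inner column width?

309 px

12c + 11·36 = 3024 → 12c = 2628 → c = 219 px.
Span of 9: 9·219 + 8·36 = 1971 + 288 = 2259 px.
Subtracting 6 gutters of 16 leaves 2163 for 7 columns, so d = 309 px.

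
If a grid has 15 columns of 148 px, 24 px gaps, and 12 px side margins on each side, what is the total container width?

2580 px

Adding margins, columns and gutters: 24 + 2220 + 336 = 2580 px.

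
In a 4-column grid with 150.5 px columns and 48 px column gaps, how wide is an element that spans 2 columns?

349 px

2-column span = 2·150.5 + 1·48 = 349 px.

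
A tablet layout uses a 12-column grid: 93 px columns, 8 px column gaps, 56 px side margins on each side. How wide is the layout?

Layout = 2·56 + 12·93 + 11·8 = 112 + 1116 + 88 = 1316 px.

1316 px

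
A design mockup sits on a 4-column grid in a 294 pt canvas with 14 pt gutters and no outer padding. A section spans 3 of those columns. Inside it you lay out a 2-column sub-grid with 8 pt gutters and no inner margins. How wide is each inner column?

104.5 pt

4 columns + 3 gutters: 4c + 3·14 = 294.
4c = 294 − 42 = 252, so c = 63 pt.
3 columns plus 2 gutters: 189 + 28 = 217 pt.
2d + 1·8 = 217 → 2d = 209 → d = 104.5 pt.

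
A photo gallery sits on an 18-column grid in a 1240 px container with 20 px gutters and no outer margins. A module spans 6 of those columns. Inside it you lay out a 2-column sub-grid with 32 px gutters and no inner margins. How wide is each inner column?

184 px

18c + 17·20 = 1240 → 18c = 900 → c = 50 px.
6-column span = 6·50 + 5·20 = 400 px.
400 − 1·32 = 368; ÷2 gives d = 184 px.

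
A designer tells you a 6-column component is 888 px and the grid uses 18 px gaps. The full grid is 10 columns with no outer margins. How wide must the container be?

6 columns + 5 gaps: 6c + 5·18 = 888.
6c = 888 − 90 = 798, so c = 133 px.
Container = 10·133 + 9·18 = 1330 + 162 = 1492 px.

1492 px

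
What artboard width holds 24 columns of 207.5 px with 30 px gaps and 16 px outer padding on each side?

Total width: 2·16 + 24·207.5 + 23·30 = 5702 px.

5702 px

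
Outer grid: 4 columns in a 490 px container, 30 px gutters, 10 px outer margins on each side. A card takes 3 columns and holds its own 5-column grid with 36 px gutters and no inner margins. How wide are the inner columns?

40.2 px

Inside the margins: 490 − 20 = 470 px.
Subtracting 3 gutters of 30 leaves 380 for 4 columns, so c = 95 px.
Span of 3: 3·95 + 2·30 = 285 + 60 = 345 px.
5 columns + 4 gutters: 5d + 4·36 = 345.
5d = 345 − 144 = 201, so d = 40.2 px.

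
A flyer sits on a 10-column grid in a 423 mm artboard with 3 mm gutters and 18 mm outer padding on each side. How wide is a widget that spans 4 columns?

Content width = 423 − 2·18 = 387 mm.
10 columns + 9 gutters: 10c + 9·3 = 387.
10c = 387 − 27 = 360, so c = 36 mm.
4 columns plus 3 gutters: 144 + 9 = 153 mm.

153 mm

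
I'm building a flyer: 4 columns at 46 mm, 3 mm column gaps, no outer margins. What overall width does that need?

Summing: 184 + 9 = 193 mm.

193 mm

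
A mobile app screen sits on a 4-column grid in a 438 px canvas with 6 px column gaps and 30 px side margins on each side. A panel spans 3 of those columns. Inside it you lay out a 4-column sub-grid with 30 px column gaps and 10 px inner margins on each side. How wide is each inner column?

43 px

Take off 60 px of margins, leaving 378 px.
Subtracting 3 column gaps of 6 leaves 360 for 4 columns, so c = 90 px.
Span of 3: 3·90 + 2·6 = 270 + 12 = 282 px.
Inner content = 282 − 2·10 = 262 px.
Subtracting 3 column gaps of 30 leaves 172 for 4 columns, so d = 43 px.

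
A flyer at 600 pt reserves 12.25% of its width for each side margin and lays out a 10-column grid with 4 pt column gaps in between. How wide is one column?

Each margin = 12.25% of 600 = 73.5 pt; content = 600 − 2·73.5 = 453 pt.
10 columns + 9 column gaps: 10c + 9·4 = 453.
10c = 453 − 36 = 417, so c = 41.7 pt.

41.7 pt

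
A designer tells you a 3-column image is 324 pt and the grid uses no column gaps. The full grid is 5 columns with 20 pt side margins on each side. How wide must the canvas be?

580 pt

3c = 324 → c = 108 pt.
Summing: 40 + 540 = 580 pt.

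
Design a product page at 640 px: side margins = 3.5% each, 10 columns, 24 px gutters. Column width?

640 × (1 − 2·3.5%) = 640 × 93% = 595.2 px for the columns.
10c + 9·24 = 595.2 → 10c = 379.2 → c = 37.92 px.

37.92 px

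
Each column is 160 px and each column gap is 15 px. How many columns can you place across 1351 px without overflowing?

Each extra column adds 160 + 15 = 175 px.
(1351 + 15) / 175 = 7.81, so 7 columns fit.

7 columns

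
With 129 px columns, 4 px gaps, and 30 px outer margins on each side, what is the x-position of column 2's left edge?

Column 2 starts at margin + 1·(column + gutter) = 30 + 1·133 = 163 px.

163 px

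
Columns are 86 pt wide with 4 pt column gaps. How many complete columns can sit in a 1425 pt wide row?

15 columns

k columns need k·86 + (k−1)·4 = k·90 − 4.
k·90 − 4 ≤ 1425 → k ≤ 1429 / 90 ≈ 15.88, so k = 15.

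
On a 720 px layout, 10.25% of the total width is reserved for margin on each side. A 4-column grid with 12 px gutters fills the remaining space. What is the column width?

134.1 px

Margins: 10.25% × 720 = 73.8 px each, so content = 720 − 147.6 = 572.4 px.
4c + 3·12 = 572.4 → 4c = 536.4 → c = 134.1 px.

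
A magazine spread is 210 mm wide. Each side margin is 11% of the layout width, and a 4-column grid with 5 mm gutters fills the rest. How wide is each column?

210 × (1 − 2·11%) = 210 × 78% = 163.8 mm for the columns.
4 columns + 3 gutters: 4c + 3·5 = 163.8.
4c = 163.8 − 15 = 148.8, so c = 37.2 mm.

37.2 mm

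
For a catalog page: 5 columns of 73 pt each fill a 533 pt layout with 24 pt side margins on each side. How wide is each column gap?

Subtract both margins: 533 − 2·24 = 485 pt.
5 columns take 5·73 = 365 pt; remaining 120 splits into 4 column gaps.
g = 120 / 4 = 30 pt.

30 pt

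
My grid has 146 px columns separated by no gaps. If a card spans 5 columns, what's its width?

With no gaps, 5 columns span 5·146 = 730 px.

730 px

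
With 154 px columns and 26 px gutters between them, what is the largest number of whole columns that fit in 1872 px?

k columns need k·154 + (k−1)·26 = k·180 − 26.
k·180 − 26 ≤ 1872 → k ≤ 1898 / 180 ≈ 10.54, so k = 10.

10 columns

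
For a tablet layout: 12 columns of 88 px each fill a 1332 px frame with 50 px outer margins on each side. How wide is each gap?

16 px

Subtract both margins: 1332 − 2·50 = 1232 px.
Columns use 1056 px, leaving 176 px across 11 gaps = 16 px each.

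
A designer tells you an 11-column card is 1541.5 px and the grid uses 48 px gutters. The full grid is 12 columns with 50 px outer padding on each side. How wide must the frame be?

11c + 10·48 = 1541.5 → 11c = 1061.5 → c = 96.5 px.
Frame = 2·50 + 12·96.5 + 11·48 = 100 + 1158 + 528 = 1786 px.

1786 px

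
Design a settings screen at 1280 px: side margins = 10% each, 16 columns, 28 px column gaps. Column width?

37.75 px

Each margin = 10% of 1280 = 128 px; content = 1280 − 2·128 = 1024 px.
16c + 15·28 = 1024 → 16c = 604 → c = 37.75 px.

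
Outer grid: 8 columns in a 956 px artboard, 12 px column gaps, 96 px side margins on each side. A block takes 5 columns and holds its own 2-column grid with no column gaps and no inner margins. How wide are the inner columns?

Inside the margins: 956 − 192 = 764 px.
764 − 7·12 = 680; ÷8 gives c = 85 px.
5-column span = 5·85 + 4·12 = 473 px.
With no column gaps, each column is 473/2 = 236.5 px.

236.5 px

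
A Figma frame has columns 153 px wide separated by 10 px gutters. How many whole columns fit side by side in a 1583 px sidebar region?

9 columns

k columns need k·153 + (k−1)·10 = k·163 − 10.
k·163 − 10 ≤ 1583 → k ≤ 1593 / 163 ≈ 9.77, so k = 9.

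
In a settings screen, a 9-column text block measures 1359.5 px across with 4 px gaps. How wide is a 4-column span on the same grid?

9c + 8·4 = 1359.5 → 9c = 1327.5 → c = 147.5 px.
4 columns plus 3 gaps: 590 + 12 = 602 px.

602 px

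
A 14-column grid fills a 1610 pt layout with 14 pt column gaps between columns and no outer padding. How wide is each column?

14c + 13·14 = 1610 → 14c = 1428 → c = 102 pt.

102 pt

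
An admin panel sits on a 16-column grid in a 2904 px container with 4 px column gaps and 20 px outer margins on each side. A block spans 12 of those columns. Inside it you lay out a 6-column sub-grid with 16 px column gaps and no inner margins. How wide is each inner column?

344.5 px

Inside the margins: 2904 − 40 = 2864 px.
2864 − 15·4 = 2804; ÷16 gives c = 175.25 px.
12 columns plus 11 column gaps: 2103 + 44 = 2147 px.
6d + 5·16 = 2147 → 6d = 2067 → d = 344.5 px.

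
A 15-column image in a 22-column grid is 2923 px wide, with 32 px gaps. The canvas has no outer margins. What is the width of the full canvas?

4302 px

15 columns + 14 gaps: 15c + 14·32 = 2923.
15c = 2923 − 448 = 2475, so c = 165 px.
Total width: 22·165 + 21·32 = 4302 px.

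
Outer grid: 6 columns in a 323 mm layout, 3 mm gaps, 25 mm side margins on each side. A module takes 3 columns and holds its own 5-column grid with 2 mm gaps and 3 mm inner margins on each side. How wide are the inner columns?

24.2 mm

Take off 50 mm of margins, leaving 273 mm.
Subtracting 5 gaps of 3 leaves 258 for 6 columns, so c = 43 mm.
Span of 3: 3·43 + 2·3 = 129 + 6 = 135 mm.
Inner content = 135 − 2·3 = 129 mm.
5 columns + 4 gaps: 5d + 4·2 = 129.
5d = 129 − 8 = 121, so d = 24.2 mm.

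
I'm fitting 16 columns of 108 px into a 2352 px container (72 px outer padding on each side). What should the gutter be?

32 px

Subtract both margins: 2352 − 2·72 = 2208 px.
16·108 + 15g = 2208 → 15g = 480 → g = 32 px.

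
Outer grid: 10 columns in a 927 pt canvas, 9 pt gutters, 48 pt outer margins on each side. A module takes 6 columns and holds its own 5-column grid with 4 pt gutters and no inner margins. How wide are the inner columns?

Outer content = 927 − 2·48 = 831 pt.
10c + 9·9 = 831 → 10c = 750 → c = 75 pt.
6-column span = 6·75 + 5·9 = 495 pt.
5d + 4·4 = 495 → 5d = 479 → d = 95.8 pt.

95.8 pt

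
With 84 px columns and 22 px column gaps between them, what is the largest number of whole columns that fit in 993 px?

9 columns

9 columns: 9·84 + 8·22 = 932 px ≤ 993.
10 columns: 1038 px > 993. So 9.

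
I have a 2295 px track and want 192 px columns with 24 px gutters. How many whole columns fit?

10 columns

k columns need k·192 + (k−1)·24 = k·216 − 24.
k·216 − 24 ≤ 2295 → k ≤ 2319 / 216 ≈ 10.74, so k = 10.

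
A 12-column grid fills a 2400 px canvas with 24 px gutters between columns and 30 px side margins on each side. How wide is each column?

Inside the margins: 2400 − 60 = 2340 px.
12 columns + 11 gutters: 12c + 11·24 = 2340.
12c = 2340 − 264 = 2076, so c = 173 px.

173 px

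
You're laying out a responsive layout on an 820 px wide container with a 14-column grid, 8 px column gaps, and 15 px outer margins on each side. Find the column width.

Take off 30 px of margins, leaving 790 px.
Subtracting 13 column gaps of 8 leaves 686 for 14 columns, so c = 49 px.

49 px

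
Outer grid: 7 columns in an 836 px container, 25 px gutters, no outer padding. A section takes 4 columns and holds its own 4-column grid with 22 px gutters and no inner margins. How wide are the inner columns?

100.25 px

7 columns + 6 gutters: 7c + 6·25 = 836.
7c = 836 − 150 = 686, so c = 98 px.
4-column span = 4·98 + 3·25 = 467 px.
4 columns + 3 gutters: 4d + 3·22 = 467.
4d = 467 − 66 = 401, so d = 100.25 px.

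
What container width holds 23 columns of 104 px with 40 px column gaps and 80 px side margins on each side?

Container = 2·80 + 23·104 + 22·40 = 160 + 2392 + 880 = 3432 px.

3432 px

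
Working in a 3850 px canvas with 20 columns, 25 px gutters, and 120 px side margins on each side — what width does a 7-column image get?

1247.25 px

Content width = 3850 − 2·120 = 3610 px.
20 columns + 19 gutters: 20c + 19·25 = 3610.
20c = 3610 − 475 = 3135, so c = 156.75 px.
7-column span = 7·156.75 + 6·25 = 1247.25 px.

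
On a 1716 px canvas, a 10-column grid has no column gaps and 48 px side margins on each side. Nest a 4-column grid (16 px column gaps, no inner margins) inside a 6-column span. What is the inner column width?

231 px

Outer content = 1716 − 2·48 = 1620 px.
With no column gaps, each column is 1620/10 = 162 px.
6-column span = 6·162 = 972 px.
972 − 3·16 = 924; ÷4 gives d = 231 px.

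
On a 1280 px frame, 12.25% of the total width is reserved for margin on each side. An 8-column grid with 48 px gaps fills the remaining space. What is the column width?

Each margin = 12.25% of 1280 = 156.8 px; content = 1280 − 2·156.8 = 966.4 px.
8c + 7·48 = 966.4 → 8c = 630.4 → c = 78.8 px.

78.8 px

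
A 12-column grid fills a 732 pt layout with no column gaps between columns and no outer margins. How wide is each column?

61 pt

732 / 12 = 61 pt per column.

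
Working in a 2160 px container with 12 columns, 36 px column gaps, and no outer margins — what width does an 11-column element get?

1977 px

12c + 11·36 = 2160 → 12c = 1764 → c = 147 px.
11-column span = 11·147 + 10·36 = 1977 px.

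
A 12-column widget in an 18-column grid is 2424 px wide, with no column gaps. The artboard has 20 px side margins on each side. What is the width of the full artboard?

With no column gaps, each column is 2424/12 = 202 px.
Total width: 2·20 + 18·202 = 3676 px.

3676 px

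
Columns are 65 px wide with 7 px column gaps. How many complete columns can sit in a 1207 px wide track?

16 columns

k columns need k·65 + (k−1)·7 = k·72 − 7.
k·72 − 7 ≤ 1207 → k ≤ 1214 / 72 ≈ 16.86, so k = 16.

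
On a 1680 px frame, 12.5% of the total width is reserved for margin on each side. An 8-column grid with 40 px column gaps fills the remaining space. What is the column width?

122.5 px

Margins: 12.5% × 1680 = 210 px each, so content = 1680 − 420 = 1260 px.
8 columns + 7 column gaps: 8c + 7·40 = 1260.
8c = 1260 − 280 = 980, so c = 122.5 px.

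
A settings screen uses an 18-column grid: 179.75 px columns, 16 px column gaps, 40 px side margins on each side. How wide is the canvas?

Canvas = 2·40 + 18·179.75 + 17·16 = 80 + 3235.5 + 272 = 3587.5 px.

3587.5 px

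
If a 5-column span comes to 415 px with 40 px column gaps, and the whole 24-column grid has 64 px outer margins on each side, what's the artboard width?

2272 px

5 columns + 4 column gaps: 5c + 4·40 = 415.
5c = 415 − 160 = 255, so c = 51 px.
Adding margins, columns and gutters: 128 + 1224 + 920 = 2272 px.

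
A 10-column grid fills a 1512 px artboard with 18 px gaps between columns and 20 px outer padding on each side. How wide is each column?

Content width = 1512 − 2·20 = 1472 px.
1472 − 9·18 = 1310; ÷10 gives c = 131 px.

131 px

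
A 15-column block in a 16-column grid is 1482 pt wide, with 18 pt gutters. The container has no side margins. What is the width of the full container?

15 columns + 14 gutters: 15c + 14·18 = 1482.
15c = 1482 − 252 = 1230, so c = 82 pt.
Total width: 16·82 + 15·18 = 1582 pt.

1582 pt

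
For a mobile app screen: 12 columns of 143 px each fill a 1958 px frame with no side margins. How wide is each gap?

22 px

12·143 + 11g = 1958 → 11g = 242 → g = 22 px.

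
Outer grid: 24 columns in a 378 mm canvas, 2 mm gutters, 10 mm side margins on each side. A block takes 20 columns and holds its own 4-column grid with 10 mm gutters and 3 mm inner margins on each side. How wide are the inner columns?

65.5 mm

Outer content = 378 − 2·10 = 358 mm.
24 columns + 23 gutters: 24c + 23·2 = 358.
24c = 358 − 46 = 312, so c = 13 mm.
20-column span = 20·13 + 19·2 = 298 mm.
Inner content = 298 − 2·3 = 292 mm.
292 − 3·10 = 262; ÷4 gives d = 65.5 mm.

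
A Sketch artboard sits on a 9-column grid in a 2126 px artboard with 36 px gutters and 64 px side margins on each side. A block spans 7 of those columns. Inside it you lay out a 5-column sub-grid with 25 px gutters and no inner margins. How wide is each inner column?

Take off 128 px of margins, leaving 1998 px.
9c + 8·36 = 1998 → 9c = 1710 → c = 190 px.
Span of 7: 7·190 + 6·36 = 1330 + 216 = 1546 px.
1546 − 4·25 = 1446; ÷5 gives d = 289.2 px.

289.2 px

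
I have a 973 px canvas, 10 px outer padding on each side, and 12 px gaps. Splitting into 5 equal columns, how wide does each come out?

Inside the margins: 973 − 20 = 953 px.
5c + 4·12 = 953 → 5c = 905 → c = 181 px.

181 px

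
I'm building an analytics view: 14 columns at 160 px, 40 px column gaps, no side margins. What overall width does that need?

2760 px

Summing: 2240 + 520 = 2760 px.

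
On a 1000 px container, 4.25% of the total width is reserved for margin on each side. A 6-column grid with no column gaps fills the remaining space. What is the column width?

1000 × (1 − 2·4.25%) = 1000 × 91.5% = 915 px for the columns.
6c = 915 → c = 152.5 px.

152.5 px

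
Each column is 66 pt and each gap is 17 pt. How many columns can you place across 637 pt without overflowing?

7 columns

7 columns: 7·66 + 6·17 = 564 pt ≤ 637.
8 columns: 647 pt > 637. So 7.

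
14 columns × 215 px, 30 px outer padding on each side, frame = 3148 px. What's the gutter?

Content width = 3148 − 2·30 = 3088 px.
14·215 + 13g = 3088 → 13g = 78 → g = 6 px.

6 px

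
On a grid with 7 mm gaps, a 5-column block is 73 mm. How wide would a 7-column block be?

5c + 4·7 = 73 → 5c = 45 → c = 9 mm.
Span of 7: 7·9 + 6·7 = 63 + 42 = 105 mm.

105 mm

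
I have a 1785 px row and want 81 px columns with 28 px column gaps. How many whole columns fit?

16 columns

Each extra column adds 81 + 28 = 109 px.
(1785 + 28) / 109 = 16.63, so 16 columns fit.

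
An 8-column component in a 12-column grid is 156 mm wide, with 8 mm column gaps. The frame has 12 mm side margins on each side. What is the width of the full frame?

8 columns + 7 column gaps: 8c + 7·8 = 156.
8c = 156 − 56 = 100, so c = 12.5 mm.
Frame = 2·12 + 12·12.5 + 11·8 = 24 + 150 + 88 = 262 mm.

262 mm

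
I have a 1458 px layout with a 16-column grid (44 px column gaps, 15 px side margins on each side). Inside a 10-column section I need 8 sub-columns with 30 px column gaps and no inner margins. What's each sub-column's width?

83.25 px

Outer content = 1458 − 2·15 = 1428 px.
16 columns + 15 column gaps: 16c + 15·44 = 1428.
16c = 1428 − 660 = 768, so c = 48 px.
Span of 10: 10·48 + 9·44 = 480 + 396 = 876 px.
Subtracting 7 column gaps of 30 leaves 666 for 8 columns, so d = 83.25 px.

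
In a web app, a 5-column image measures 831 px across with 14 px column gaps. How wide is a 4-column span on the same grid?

662 px

Subtracting 4 column gaps of 14 leaves 775 for 5 columns, so c = 155 px.
Span of 4: 4·155 + 3·14 = 620 + 42 = 662 px.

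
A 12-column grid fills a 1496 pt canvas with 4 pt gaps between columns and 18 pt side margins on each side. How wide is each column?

Subtract both margins: 1496 − 2·18 = 1460 pt.
1460 − 11·4 = 1416; ÷12 gives c = 118 pt.

118 pt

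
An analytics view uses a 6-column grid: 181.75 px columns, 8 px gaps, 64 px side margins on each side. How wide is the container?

1258.5 px

Total width: 2·64 + 6·181.75 + 5·8 = 1258.5 px.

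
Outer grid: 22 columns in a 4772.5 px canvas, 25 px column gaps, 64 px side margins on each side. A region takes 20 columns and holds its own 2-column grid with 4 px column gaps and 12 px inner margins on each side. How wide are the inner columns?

Subtract both margins: 4772.5 − 2·64 = 4644.5 px.
4644.5 − 21·25 = 4119.5; ÷22 gives c = 187.25 px.
20-column span = 20·187.25 + 19·25 = 4220 px.
Inner content = 4220 − 2·12 = 4196 px.
Subtracting 1 column gap of 4 leaves 4192 for 2 columns, so d = 2096 px.

2096 px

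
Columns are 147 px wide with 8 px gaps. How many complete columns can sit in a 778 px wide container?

5 columns

5 columns: 5·147 + 4·8 = 767 px ≤ 778.
6 columns: 922 px > 778. So 5.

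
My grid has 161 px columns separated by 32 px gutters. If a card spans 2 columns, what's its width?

354 px

Span of 2: 2·161 + 1·32 = 322 + 32 = 354 px.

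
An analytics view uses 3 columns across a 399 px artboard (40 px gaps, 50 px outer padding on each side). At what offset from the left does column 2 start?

163 px

Content = 399 − 2·50 = 299 px.
299 − 2·40 = 219; ÷3 gives c = 73 px.
Column 2 starts at margin + 1·(column + gutter) = 50 + 1·113 = 163 px.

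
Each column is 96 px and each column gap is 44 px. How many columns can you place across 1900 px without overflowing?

13 columns: 13·96 + 12·44 = 1776 px ≤ 1900.
14 columns: 1916 px > 1900. So 13.

13 columns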